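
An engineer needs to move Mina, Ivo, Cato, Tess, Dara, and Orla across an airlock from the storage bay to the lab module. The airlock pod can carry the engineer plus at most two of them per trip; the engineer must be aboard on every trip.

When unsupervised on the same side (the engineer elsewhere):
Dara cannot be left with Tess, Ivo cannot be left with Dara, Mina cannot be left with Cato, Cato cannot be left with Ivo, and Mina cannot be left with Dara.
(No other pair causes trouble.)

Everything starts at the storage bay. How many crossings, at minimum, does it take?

Counting alone: the engineer can take at most 2 across per trip to the lab module, so moving all 6 needs at least 3 loaded trips out, with a return between consecutive ones — at least 5 crossings.
The safety rule pushes this higher. Following every safe sequence of crossings, the most of the 6 that can be at the lab module as the airlock pod arrives there on crossing 5 is 5 — never all 6.
So no plan with fewer than 7 crossings exists, and this one achieves 7:
1. Engineer goes to the lab module with Cato and Dara.
2. Engineer goes back to the storage bay alone.
3. Engineer goes to the lab module with Ivo and Mina.
4. Engineer goes back to the storage bay with Cato and Dara.
5. Engineer goes to the lab module with Orla and Tess.
6. Engineer goes back to the storage bay alone.
7. Engineer goes to the lab module with Cato and Dara.

7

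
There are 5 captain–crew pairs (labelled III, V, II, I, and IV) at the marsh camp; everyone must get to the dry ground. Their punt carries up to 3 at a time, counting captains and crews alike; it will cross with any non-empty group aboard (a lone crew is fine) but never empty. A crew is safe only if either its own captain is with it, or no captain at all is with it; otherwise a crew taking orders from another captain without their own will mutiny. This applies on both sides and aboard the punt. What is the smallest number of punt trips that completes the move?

11

Counting alone: each trip to the dry ground takes at most 3 across and each return brings at least 1 back, so after t trips out (and t−1 returns) at most 3t − (t−1) of the 10 are across; that first reaches 10 at t = 5, so at least 9 crossings are needed.
The safety rule pushes this higher. Following every safe sequence of crossings, the most of the 10 that can be at the dry ground as the punt arrives there on crossing 9 is 9 — never all 10.
So no plan with fewer than 11 crossings exists, and this one achieves 11:
1. captain III and crew III cross → the dry ground.
2. captain III crosses ← the marsh camp.
3. crew I, crew II, and crew V cross → the dry ground.
4. crew III crosses ← the marsh camp.
5. captain I, captain II, and captain V cross → the dry ground.
6. captain V and crew V cross ← the marsh camp.
7. captain III, captain IV, and captain V cross → the dry ground.
8. crew II crosses ← the marsh camp.
9. crew III and crew V cross → the dry ground.
10. crew III crosses ← the marsh camp.
11. crew II, crew III, and crew IV cross → the dry ground.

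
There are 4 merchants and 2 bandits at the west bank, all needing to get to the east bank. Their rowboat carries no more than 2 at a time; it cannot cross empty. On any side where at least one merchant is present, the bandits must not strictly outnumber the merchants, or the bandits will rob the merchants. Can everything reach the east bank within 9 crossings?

Yes

Yes — this plan uses 9 crossings (≤ 9):
1. 2 bandits → the east bank.  (the west bank: 4M 0B; the east bank: 0M 2B)
2. 1 bandit ← the west bank.  (the west bank: 4M 1B; the east bank: 0M 1B)
3. 2 merchants → the east bank.  (the west bank: 2M 1B; the east bank: 2M 1B)
4. 1 bandit ← the west bank.  (the west bank: 2M 2B; the east bank: 2M 0B)
5. 2 bandits → the east bank.  (the west bank: 2M 0B; the east bank: 2M 2B)
6. 1 bandit ← the west bank.  (the west bank: 2M 1B; the east bank: 2M 1B)
7. 1 merchant and 1 bandit → the east bank.  (the west bank: 1M 0B; the east bank: 3M 2B)
8. 1 bandit ← the west bank.  (the west bank: 1M 1B; the east bank: 3M 1B)
9. 1 merchant and 1 bandit → the east bank.  (the west bank: 0M 0B; the east bank: 4M 2B)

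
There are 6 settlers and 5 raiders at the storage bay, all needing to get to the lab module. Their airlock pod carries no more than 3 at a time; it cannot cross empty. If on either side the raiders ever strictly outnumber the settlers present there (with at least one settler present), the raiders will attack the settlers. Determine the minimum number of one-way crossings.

Counting alone: each trip to the lab module takes at most 3 across and each return brings at least 1 back, so after t trips out (and t−1 returns) at most 3t − (t−1) of the 11 are across; that first reaches 11 at t = 5, so at least 9 crossings are needed.
The plan below uses exactly 9 crossings, so it is optimal:
1. 3 raiders → the lab module.  (the storage bay: 6S 2R; the lab module: 0S 3R)
2. 1 raider ← the storage bay.  (the storage bay: 6S 3R; the lab module: 0S 2R)
3. 3 settlers → the lab module.  (the storage bay: 3S 3R; the lab module: 3S 2R)
4. 1 settler ← the storage bay.  (the storage bay: 4S 3R; the lab module: 2S 2R)
5. 2 settlers and 1 raider → the lab module.  (the storage bay: 2S 2R; the lab module: 4S 3R)
6. 1 settler ← the storage bay.  (the storage bay: 3S 2R; the lab module: 3S 3R)
7. 2 settlers and 1 raider → the lab module.  (the storage bay: 1S 1R; the lab module: 5S 4R)
8. 1 settler ← the storage bay.  (the storage bay: 2S 1R; the lab module: 4S 4R)
9. 2 settlers and 1 raider → the lab module.  (the storage bay: 0S 0R; the lab module: 6S 5R)

9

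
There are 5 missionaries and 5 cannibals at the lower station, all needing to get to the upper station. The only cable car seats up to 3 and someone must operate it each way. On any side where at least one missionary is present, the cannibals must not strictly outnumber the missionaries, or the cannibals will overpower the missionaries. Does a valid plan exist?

Yes

1. 2 cannibals → the upper station.  (the lower station: 5M 3C; the upper station: 0M 2C)
2. 1 cannibal ← the lower station.  (the lower station: 5M 4C; the upper station: 0M 1C)
3. 3 cannibals → the upper station.  (the lower station: 5M 1C; the upper station: 0M 4C)
4. 1 cannibal ← the lower station.  (the lower station: 5M 2C; the upper station: 0M 3C)
5. 3 missionaries → the upper station.  (the lower station: 2M 2C; the upper station: 3M 3C)
6. 1 missionary and 1 cannibal ← the lower station.  (the lower station: 3M 3C; the upper station: 2M 2C)
7. 3 missionaries → the upper station.  (the lower station: 0M 3C; the upper station: 5M 2C)
8. 1 cannibal ← the lower station.  (the lower station: 0M 4C; the upper station: 5M 1C)
9. 2 cannibals → the upper station.  (the lower station: 0M 2C; the upper station: 5M 3C)
10. 1 cannibal ← the lower station.  (the lower station: 0M 3C; the upper station: 5M 2C)
11. 3 cannibals → the upper station.  (the lower station: 0M 0C; the upper station: 5M 5C)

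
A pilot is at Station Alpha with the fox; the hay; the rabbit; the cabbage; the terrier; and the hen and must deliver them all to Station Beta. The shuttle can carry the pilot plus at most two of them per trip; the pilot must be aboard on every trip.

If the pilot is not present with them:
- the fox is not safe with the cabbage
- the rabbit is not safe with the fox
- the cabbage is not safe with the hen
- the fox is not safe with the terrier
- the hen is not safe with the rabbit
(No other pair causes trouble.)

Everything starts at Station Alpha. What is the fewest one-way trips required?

Counting alone: the pilot can take at most 2 across per trip to Station Beta, so moving all 6 needs at least 3 loaded trips out, with a return between consecutive ones — at least 5 crossings.
The safety rule pushes this higher. Following every safe sequence of crossings, the most of the 6 that can be at Station Beta as the shuttle arrives there on crossing 5 is 5 — never all 6.
So no plan with fewer than 7 crossings exists, and this one achieves 7:
1. Pilot goes to Station Beta with the fox and the hen.  [Station Alpha: the cabbage, the hay, the rabbit, the terrier | Station Beta: the fox, the hen]
2. Pilot goes back to Station Alpha alone.  [Station Alpha: the cabbage, the hay, the rabbit, the terrier | Station Beta: the fox, the hen]
3. Pilot goes to Station Beta with the hay and the rabbit.  [Station Alpha: the cabbage, the terrier | Station Beta: the fox, the hay, the hen, the rabbit]
4. Pilot goes back to Station Alpha with the fox and the hen.  [Station Alpha: the cabbage, the fox, the hen, the terrier | Station Beta: the hay, the rabbit]
5. Pilot goes to Station Beta with the cabbage and the terrier.  [Station Alpha: the fox, the hen | Station Beta: the cabbage, the hay, the rabbit, the terrier]
6. Pilot goes back to Station Alpha alone.  [Station Alpha: the fox, the hen | Station Beta: the cabbage, the hay, the rabbit, the terrier]
7. Pilot goes to Station Beta with the fox and the hen.  [Station Alpha: — | Station Beta: the cabbage, the fox, the hay, the hen, the rabbit, the terrier]

7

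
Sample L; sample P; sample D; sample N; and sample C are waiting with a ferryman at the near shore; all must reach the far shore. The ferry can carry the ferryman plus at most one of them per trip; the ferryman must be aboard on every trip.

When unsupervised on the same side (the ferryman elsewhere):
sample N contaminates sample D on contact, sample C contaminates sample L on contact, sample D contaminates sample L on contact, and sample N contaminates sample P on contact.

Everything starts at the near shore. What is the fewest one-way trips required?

Whatever the first load, the items left behind include a forbidden pair without the ferryman. No opening move is safe, so no plan exists.

impossible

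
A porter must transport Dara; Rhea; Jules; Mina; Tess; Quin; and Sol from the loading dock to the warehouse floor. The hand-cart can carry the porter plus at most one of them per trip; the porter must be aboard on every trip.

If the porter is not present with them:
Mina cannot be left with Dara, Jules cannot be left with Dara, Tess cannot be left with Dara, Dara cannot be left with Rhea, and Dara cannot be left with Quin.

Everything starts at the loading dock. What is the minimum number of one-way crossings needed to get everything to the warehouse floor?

impossible

Following every safe sequence of crossings from the start, the most of the 7 that can be at the warehouse floor as the hand-cart arrives there on crossings 1, 3, 5 is 1, 2, 3 respectively; the best ever achieved is 3 of 7.
From crossing 7 on, no configuration arises that was not already reachable earlier: only 26 distinct safe configurations (who is on which side, and where the hand-cart is) can ever be reached, none of them has everyone across, and every continuation just revisits them. So no valid plan exists.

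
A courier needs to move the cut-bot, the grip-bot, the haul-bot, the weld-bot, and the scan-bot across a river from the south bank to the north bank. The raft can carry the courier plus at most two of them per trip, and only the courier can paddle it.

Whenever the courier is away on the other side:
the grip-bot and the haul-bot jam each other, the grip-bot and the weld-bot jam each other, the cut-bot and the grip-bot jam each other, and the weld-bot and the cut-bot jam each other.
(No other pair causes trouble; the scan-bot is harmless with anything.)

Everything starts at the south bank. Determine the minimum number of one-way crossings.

Counting alone: the courier can take at most 2 across per trip to the north bank, so moving all 5 needs at least 3 loaded trips out, with a return between consecutive ones — at least 5 crossings.
The safety rule pushes this higher. Following every safe sequence of crossings, the most of the 5 that can be at the north bank as the raft arrives there on crossing 5 is 4 — never all 5.
So no plan with fewer than 7 crossings exists, and this one achieves 7:
1. Courier goes to the north bank with the cut-bot and the grip-bot.  [the south bank: the haul-bot, the scan-bot, the weld-bot | the north bank: the cut-bot, the grip-bot]
2. Courier goes back to the south bank with the cut-bot.  [the south bank: the cut-bot, the haul-bot, the scan-bot, the weld-bot | the north bank: the grip-bot]
3. Courier goes to the north bank with the cut-bot and the haul-bot.  [the south bank: the scan-bot, the weld-bot | the north bank: the cut-bot, the grip-bot, the haul-bot]
4. Courier goes back to the south bank with the grip-bot.  [the south bank: the grip-bot, the scan-bot, the weld-bot | the north bank: the cut-bot, the haul-bot]
5. Courier goes to the north bank with the grip-bot and the scan-bot.  [the south bank: the weld-bot | the north bank: the cut-bot, the grip-bot, the haul-bot, the scan-bot]
6. Courier goes back to the south bank with the grip-bot.  [the south bank: the grip-bot, the weld-bot | the north bank: the cut-bot, the haul-bot, the scan-bot]
7. Courier goes to the north bank with the grip-bot and the weld-bot.  [the south bank: — | the north bank: the cut-bot, the grip-bot, the haul-bot, the scan-bot, the weld-bot]

7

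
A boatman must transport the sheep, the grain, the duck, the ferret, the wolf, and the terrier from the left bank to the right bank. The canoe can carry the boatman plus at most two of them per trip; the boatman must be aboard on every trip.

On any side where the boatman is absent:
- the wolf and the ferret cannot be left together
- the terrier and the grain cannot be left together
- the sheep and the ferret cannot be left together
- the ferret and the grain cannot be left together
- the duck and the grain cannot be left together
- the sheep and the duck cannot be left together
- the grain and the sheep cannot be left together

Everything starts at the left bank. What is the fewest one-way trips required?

Whatever the first load, the items left behind include a forbidden pair without the boatman. No opening move is safe, so no plan exists.

impossible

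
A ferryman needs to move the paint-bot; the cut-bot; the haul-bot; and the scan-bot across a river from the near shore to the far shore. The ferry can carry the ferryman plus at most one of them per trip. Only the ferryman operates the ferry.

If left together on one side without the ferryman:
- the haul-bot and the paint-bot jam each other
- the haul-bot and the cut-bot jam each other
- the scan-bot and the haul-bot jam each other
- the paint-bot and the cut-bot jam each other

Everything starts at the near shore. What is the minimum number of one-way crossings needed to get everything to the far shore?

Whatever the first load, the items left behind include a forbidden pair without the ferryman. No opening move is safe, so no plan exists.

impossible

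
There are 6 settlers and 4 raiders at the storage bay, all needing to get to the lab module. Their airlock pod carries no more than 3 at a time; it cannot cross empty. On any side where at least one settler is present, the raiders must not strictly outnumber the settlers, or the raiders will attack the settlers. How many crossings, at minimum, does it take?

Counting alone: each trip to the lab module takes at most 3 across and each return brings at least 1 back, so after t trips out (and t−1 returns) at most 3t − (t−1) of the 10 are across; that first reaches 10 at t = 5, so at least 9 crossings are needed.
The plan below uses exactly 9 crossings, so it is optimal:
1. 2 raiders → the lab module.  (the storage bay: 6S 2R; the lab module: 0S 2R)
2. 1 raider ← the storage bay.  (the storage bay: 6S 3R; the lab module: 0S 1R)
3. 3 raiders → the lab module.  (the storage bay: 6S 0R; the lab module: 0S 4R)
4. 1 raider ← the storage bay.  (the storage bay: 6S 1R; the lab module: 0S 3R)
5. 3 settlers → the lab module.  (the storage bay: 3S 1R; the lab module: 3S 3R)
6. 1 raider ← the storage bay.  (the storage bay: 3S 2R; the lab module: 3S 2R)
7. 1 settler and 2 raiders → the lab module.  (the storage bay: 2S 0R; the lab module: 4S 4R)
8. 1 raider ← the storage bay.  (the storage bay: 2S 1R; the lab module: 4S 3R)
9. 2 settlers and 1 raider → the lab module.  (the storage bay: 0S 0R; the lab module: 6S 4R)

9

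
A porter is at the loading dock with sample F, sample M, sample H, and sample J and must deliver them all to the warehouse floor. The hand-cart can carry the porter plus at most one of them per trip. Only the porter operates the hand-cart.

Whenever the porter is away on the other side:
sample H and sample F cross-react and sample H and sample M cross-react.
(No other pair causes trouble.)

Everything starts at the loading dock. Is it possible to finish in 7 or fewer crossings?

Counting alone: the porter can take at most 1 across per trip to the warehouse floor, so moving all 4 needs at least 4 loaded trips out, with a return between consecutive ones — at least 7 crossings.
The safety rule pushes this higher. Following every safe sequence of crossings, the most of the 4 that can be at the warehouse floor as the hand-cart arrives there on crossing 7 is 3 — never all 4.
So the move cannot be finished within 7 crossings. (The shortest complete plan takes 9:)
1. Porter goes to the warehouse floor with sample H.
2. Porter goes back to the loading dock alone.
3. Porter goes to the warehouse floor with sample F.
4. Porter goes back to the loading dock with sample H.
5. Porter goes to the warehouse floor with sample M.
6. Porter goes back to the loading dock alone.
7. Porter goes to the warehouse floor with sample J.
8. Porter goes back to the loading dock alone.
9. Porter goes to the warehouse floor with sample H.

No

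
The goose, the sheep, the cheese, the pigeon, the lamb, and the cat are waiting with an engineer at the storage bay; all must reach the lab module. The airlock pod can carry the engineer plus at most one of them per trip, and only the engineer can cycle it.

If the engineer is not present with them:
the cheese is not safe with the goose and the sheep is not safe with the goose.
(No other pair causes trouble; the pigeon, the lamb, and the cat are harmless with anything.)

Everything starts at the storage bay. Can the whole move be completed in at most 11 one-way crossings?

No

Counting alone: the engineer can take at most 1 across per trip to the lab module, so moving all 6 needs at least 6 loaded trips out, with a return between consecutive ones — at least 11 crossings.
The safety rule pushes this higher. Following every safe sequence of crossings, the most of the 6 that can be at the lab module as the airlock pod arrives there on crossing 11 is 5 — never all 6.
So the move cannot be finished within 11 crossings. (The shortest complete plan takes 13:)
1. Engineer goes to the lab module with the goose.  [the storage bay: the cat, the cheese, the lamb, the pigeon, the sheep | the lab module: the goose]
2. Engineer goes back to the storage bay alone.  [the storage bay: the cat, the cheese, the lamb, the pigeon, the sheep | the lab module: the goose]
3. Engineer goes to the lab module with the sheep.  [the storage bay: the cat, the cheese, the lamb, the pigeon | the lab module: the goose, the sheep]
4. Engineer goes back to the storage bay with the goose.  [the storage bay: the cat, the cheese, the goose, the lamb, the pigeon | the lab module: the sheep]
5. Engineer goes to the lab module with the cheese.  [the storage bay: the cat, the goose, the lamb, the pigeon | the lab module: the cheese, the sheep]
6. Engineer goes back to the storage bay alone.  [the storage bay: the cat, the goose, the lamb, the pigeon | the lab module: the cheese, the sheep]
7. Engineer goes to the lab module with the pigeon.  [the storage bay: the cat, the goose, the lamb | the lab module: the cheese, the pigeon, the sheep]
8. Engineer goes back to the storage bay alone.  [the storage bay: the cat, the goose, the lamb | the lab module: the cheese, the pigeon, the sheep]
9. Engineer goes to the lab module with the lamb.  [the storage bay: the cat, the goose | the lab module: the cheese, the lamb, the pigeon, the sheep]
10. Engineer goes back to the storage bay alone.  [the storage bay: the cat, the goose | the lab module: the cheese, the lamb, the pigeon, the sheep]
11. Engineer goes to the lab module with the cat.  [the storage bay: the goose | the lab module: the cat, the cheese, the lamb, the pigeon, the sheep]
12. Engineer goes back to the storage bay alone.  [the storage bay: the goose | the lab module: the cat, the cheese, the lamb, the pigeon, the sheep]
13. Engineer goes to the lab module with the goose.  [the storage bay: — | the lab module: the cat, the cheese, the goose, the lamb, the pigeon, the sheep]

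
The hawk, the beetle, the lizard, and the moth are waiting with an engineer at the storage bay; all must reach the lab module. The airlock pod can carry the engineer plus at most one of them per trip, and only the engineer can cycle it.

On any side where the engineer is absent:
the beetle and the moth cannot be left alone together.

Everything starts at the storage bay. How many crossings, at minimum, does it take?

7

Counting alone: the engineer can take at most 1 across per trip to the lab module, so moving all 4 needs at least 4 loaded trips out, with a return between consecutive ones — at least 7 crossings.
The plan below uses exactly 7 crossings, so it is optimal:
1. Engineer goes to the lab module with the beetle.  [the storage bay: the hawk, the lizard, the moth | the lab module: the beetle]
2. Engineer goes back to the storage bay alone.  [the storage bay: the hawk, the lizard, the moth | the lab module: the beetle]
3. Engineer goes to the lab module with the hawk.  [the storage bay: the lizard, the moth | the lab module: the beetle, the hawk]
4. Engineer goes back to the storage bay alone.  [the storage bay: the lizard, the moth | the lab module: the beetle, the hawk]
5. Engineer goes to the lab module with the lizard.  [the storage bay: the moth | the lab module: the beetle, the hawk, the lizard]
6. Engineer goes back to the storage bay alone.  [the storage bay: the moth | the lab module: the beetle, the hawk, the lizard]
7. Engineer goes to the lab module with the moth.  [the storage bay: — | the lab module: the beetle, the hawk, the lizard, the moth]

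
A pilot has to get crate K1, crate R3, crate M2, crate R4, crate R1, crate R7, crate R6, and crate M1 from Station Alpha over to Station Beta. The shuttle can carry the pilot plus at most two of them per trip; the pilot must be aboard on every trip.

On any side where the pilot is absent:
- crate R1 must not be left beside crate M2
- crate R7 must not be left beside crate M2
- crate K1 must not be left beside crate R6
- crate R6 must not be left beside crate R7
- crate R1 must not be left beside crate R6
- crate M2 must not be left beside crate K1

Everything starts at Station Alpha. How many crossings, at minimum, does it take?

9

Counting alone: the pilot can take at most 2 across per trip to Station Beta, so moving all 8 needs at least 4 loaded trips out, with a return between consecutive ones — at least 7 crossings.
The safety rule pushes this higher. Following every safe sequence of crossings, the most of the 8 that can be at Station Beta as the shuttle arrives there on crossing 7 is 7 — never all 8.
So no plan with fewer than 9 crossings exists, and this one achieves 9:
1. Pilot goes to Station Beta with crate M2 and crate R6.
2. Pilot goes back to Station Alpha alone.
3. Pilot goes to Station Beta with crate K1 and crate R3.
4. Pilot goes back to Station Alpha with crate M2 and crate R6.
5. Pilot goes to Station Beta with crate R1 and crate R7.
6. Pilot goes back to Station Alpha alone.
7. Pilot goes to Station Beta with crate M1 and crate R4.
8. Pilot goes back to Station Alpha alone.
9. Pilot goes to Station Beta with crate M2 and crate R6.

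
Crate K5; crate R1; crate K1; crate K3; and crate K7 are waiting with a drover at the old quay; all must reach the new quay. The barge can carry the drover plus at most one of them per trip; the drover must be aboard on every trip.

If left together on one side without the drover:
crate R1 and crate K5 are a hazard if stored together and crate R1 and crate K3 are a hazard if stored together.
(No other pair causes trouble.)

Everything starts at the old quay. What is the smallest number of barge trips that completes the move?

Counting alone: the drover can take at most 1 across per trip to the new quay, so moving all 5 needs at least 5 loaded trips out, with a return between consecutive ones — at least 9 crossings.
The safety rule pushes this higher. Following every safe sequence of crossings, the most of the 5 that can be at the new quay as the barge arrives there on crossing 9 is 4 — never all 5.
So no plan with fewer than 11 crossings exists, and this one achieves 11:
1. Drover goes to the new quay with crate R1.  [the old quay: crate K1, crate K3, crate K5, crate K7 | the new quay: crate R1]
2. Drover goes back to the old quay alone.  [the old quay: crate K1, crate K3, crate K5, crate K7 | the new quay: crate R1]
3. Drover goes to the new quay with crate K5.  [the old quay: crate K1, crate K3, crate K7 | the new quay: crate K5, crate R1]
4. Drover goes back to the old quay with crate R1.  [the old quay: crate K1, crate K3, crate K7, crate R1 | the new quay: crate K5]
5. Drover goes to the new quay with crate K3.  [the old quay: crate K1, crate K7, crate R1 | the new quay: crate K3, crate K5]
6. Drover goes back to the old quay alone.  [the old quay: crate K1, crate K7, crate R1 | the new quay: crate K3, crate K5]
7. Drover goes to the new quay with crate K1.  [the old quay: crate K7, crate R1 | the new quay: crate K1, crate K3, crate K5]
8. Drover goes back to the old quay alone.  [the old quay: crate K7, crate R1 | the new quay: crate K1, crate K3, crate K5]
9. Drover goes to the new quay with crate K7.  [the old quay: crate R1 | the new quay: crate K1, crate K3, crate K5, crate K7]
10. Drover goes back to the old quay alone.  [the old quay: crate R1 | the new quay: crate K1, crate K3, crate K5, crate K7]
11. Drover goes to the new quay with crate R1.  [the old quay: — | the new quay: crate K1, crate K3, crate K5, crate K7, crate R1]

11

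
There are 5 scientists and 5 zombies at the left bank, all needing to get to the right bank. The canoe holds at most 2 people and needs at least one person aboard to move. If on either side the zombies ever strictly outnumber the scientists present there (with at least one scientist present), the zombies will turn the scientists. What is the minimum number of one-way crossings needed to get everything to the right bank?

Following every safe sequence of crossings from the start, the most of the 10 that can be at the right bank as the canoe arrives there on crossings 1, 3, 5, 7 is 2, 3, 4, 5 respectively; the best ever achieved is 5 of 10.
From crossing 9 on, no configuration arises that was not already reachable earlier: only 13 distinct safe configurations (who is on which side, and where the canoe is) can ever be reached, none of them has everyone across, and every continuation just revisits them. They are: 0 scientists + 0 zombies across (canoe back at the start); 0 scientists + 1 zombie across (canoe there); 0 scientists + 1 zombie across (canoe back at the start); 0 scientists + 2 zombies across (canoe there); 0 scientists + 2 zombies across (canoe back at the start); 0 scientists + 3 zombies across (canoe there); 0 scientists + 3 zombies across (canoe back at the start); 0 scientists + 4 zombies across (canoe there); 0 scientists + 4 zombies across (canoe back at the start); 0 scientists + 5 zombies across (canoe there); 1 scientist + 1 zombie across (canoe there); 1 scientist + 1 zombie across (canoe back at the start); 2 scientists + 2 zombies across (canoe there). So no valid plan exists.

impossible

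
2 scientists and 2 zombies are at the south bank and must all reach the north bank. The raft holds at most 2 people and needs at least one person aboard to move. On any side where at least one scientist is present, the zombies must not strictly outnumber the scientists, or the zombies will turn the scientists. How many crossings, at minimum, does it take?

5

Counting alone: each trip to the north bank takes at most 2 across and each return brings at least 1 back, so after t trips out (and t−1 returns) at most 2t − (t−1) of the 4 are across; that first reaches 4 at t = 3, so at least 5 crossings are needed.
The plan below uses exactly 5 crossings, so it is optimal:
1. 2 zombies → the north bank.  (the south bank: 2S 0Z; the north bank: 0S 2Z)
2. 1 zombie ← the south bank.  (the south bank: 2S 1Z; the north bank: 0S 1Z)
3. 2 scientists → the north bank.  (the south bank: 0S 1Z; the north bank: 2S 1Z)
4. 1 zombie ← the south bank.  (the south bank: 0S 2Z; the north bank: 2S 0Z)
5. 2 zombies → the north bank.  (the south bank: 0S 0Z; the north bank: 2S 2Z)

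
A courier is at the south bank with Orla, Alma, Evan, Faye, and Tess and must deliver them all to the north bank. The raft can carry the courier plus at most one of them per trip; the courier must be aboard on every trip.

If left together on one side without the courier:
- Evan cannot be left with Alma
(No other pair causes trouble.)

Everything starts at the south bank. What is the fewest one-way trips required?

9

Counting alone: the courier can take at most 1 across per trip to the north bank, so moving all 5 needs at least 5 loaded trips out, with a return between consecutive ones — at least 9 crossings.
The plan below uses exactly 9 crossings, so it is optimal:
1. Courier goes to the north bank with Alma.  [the south bank: Evan, Faye, Orla, Tess | the north bank: Alma]
2. Courier goes back to the south bank alone.  [the south bank: Evan, Faye, Orla, Tess | the north bank: Alma]
3. Courier goes to the north bank with Orla.  [the south bank: Evan, Faye, Tess | the north bank: Alma, Orla]
4. Courier goes back to the south bank alone.  [the south bank: Evan, Faye, Tess | the north bank: Alma, Orla]
5. Courier goes to the north bank with Faye.  [the south bank: Evan, Tess | the north bank: Alma, Faye, Orla]
6. Courier goes back to the south bank alone.  [the south bank: Evan, Tess | the north bank: Alma, Faye, Orla]
7. Courier goes to the north bank with Tess.  [the south bank: Evan | the north bank: Alma, Faye, Orla, Tess]
8. Courier goes back to the south bank alone.  [the south bank: Evan | the north bank: Alma, Faye, Orla, Tess]
9. Courier goes to the north bank with Evan.  [the south bank: — | the north bank: Alma, Evan, Faye, Orla, Tess]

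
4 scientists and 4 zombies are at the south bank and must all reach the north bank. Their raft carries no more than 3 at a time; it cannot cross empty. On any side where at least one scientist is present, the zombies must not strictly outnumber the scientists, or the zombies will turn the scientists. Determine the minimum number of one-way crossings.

9

Counting alone: each trip to the north bank takes at most 3 across and each return brings at least 1 back, so after t trips out (and t−1 returns) at most 3t − (t−1) of the 8 are across; that first reaches 8 at t = 4, so at least 7 crossings are needed.
The safety rule pushes this higher. Following every safe sequence of crossings, the most of the 8 that can be at the north bank as the raft arrives there on crossing 7 is 7 — never all 8.
So no plan with fewer than 9 crossings exists, and this one achieves 9:
1. 2 zombies → the north bank.  (the south bank: 4S 2Z; the north bank: 0S 2Z)
2. 1 zombie ← the south bank.  (the south bank: 4S 3Z; the north bank: 0S 1Z)
3. 3 zombies → the north bank.  (the south bank: 4S 0Z; the north bank: 0S 4Z)
4. 1 zombie ← the south bank.  (the south bank: 4S 1Z; the north bank: 0S 3Z)
5. 3 scientists → the north bank.  (the south bank: 1S 1Z; the north bank: 3S 3Z)
6. 1 scientist and 1 zombie ← the south bank.  (the south bank: 2S 2Z; the north bank: 2S 2Z)
7. 2 scientists → the north bank.  (the south bank: 0S 2Z; the north bank: 4S 2Z)
8. 1 zombie ← the south bank.  (the south bank: 0S 3Z; the north bank: 4S 1Z)
9. 3 zombies → the north bank.  (the south bank: 0S 0Z; the north bank: 4S 4Z)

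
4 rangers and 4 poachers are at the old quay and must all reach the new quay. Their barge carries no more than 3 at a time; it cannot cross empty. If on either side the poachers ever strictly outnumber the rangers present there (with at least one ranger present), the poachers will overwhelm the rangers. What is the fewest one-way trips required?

Counting alone: each trip to the new quay takes at most 3 across and each return brings at least 1 back, so after t trips out (and t−1 returns) at most 3t − (t−1) of the 8 are across; that first reaches 8 at t = 4, so at least 7 crossings are needed.
The safety rule pushes this higher. Following every safe sequence of crossings, the most of the 8 that can be at the new quay as the barge arrives there on crossing 7 is 7 — never all 8.
So no plan with fewer than 9 crossings exists, and this one achieves 9:
1. 2 poachers → the new quay.  (the old quay: 4R 2P; the new quay: 0R 2P)
2. 1 poacher ← the old quay.  (the old quay: 4R 3P; the new quay: 0R 1P)
3. 3 poachers → the new quay.  (the old quay: 4R 0P; the new quay: 0R 4P)
4. 1 poacher ← the old quay.  (the old quay: 4R 1P; the new quay: 0R 3P)
5. 3 rangers → the new quay.  (the old quay: 1R 1P; the new quay: 3R 3P)
6. 1 ranger and 1 poacher ← the old quay.  (the old quay: 2R 2P; the new quay: 2R 2P)
7. 2 rangers → the new quay.  (the old quay: 0R 2P; the new quay: 4R 2P)
8. 1 poacher ← the old quay.  (the old quay: 0R 3P; the new quay: 4R 1P)
9. 3 poachers → the new quay.  (the old quay: 0R 0P; the new quay: 4R 4P)

9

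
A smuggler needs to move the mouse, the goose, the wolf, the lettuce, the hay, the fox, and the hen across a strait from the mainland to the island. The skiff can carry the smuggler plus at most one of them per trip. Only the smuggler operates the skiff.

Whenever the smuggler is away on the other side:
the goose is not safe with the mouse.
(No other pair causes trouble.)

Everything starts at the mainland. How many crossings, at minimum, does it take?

Counting alone: the smuggler can take at most 1 across per trip to the island, so moving all 7 needs at least 7 loaded trips out, with a return between consecutive ones — at least 13 crossings.
The plan below uses exactly 13 crossings, so it is optimal:
1. Smuggler goes to the island with the mouse.  [the mainland: the fox, the goose, the hay, the hen, the lettuce, the wolf | the island: the mouse]
2. Smuggler goes back to the mainland alone.  [the mainland: the fox, the goose, the hay, the hen, the lettuce, the wolf | the island: the mouse]
3. Smuggler goes to the island with the wolf.  [the mainland: the fox, the goose, the hay, the hen, the lettuce | the island: the mouse, the wolf]
4. Smuggler goes back to the mainland alone.  [the mainland: the fox, the goose, the hay, the hen, the lettuce | the island: the mouse, the wolf]
5. Smuggler goes to the island with the lettuce.  [the mainland: the fox, the goose, the hay, the hen | the island: the lettuce, the mouse, the wolf]
6. Smuggler goes back to the mainland alone.  [the mainland: the fox, the goose, the hay, the hen | the island: the lettuce, the mouse, the wolf]
7. Smuggler goes to the island with the hay.  [the mainland: the fox, the goose, the hen | the island: the hay, the lettuce, the mouse, the wolf]
8. Smuggler goes back to the mainland alone.  [the mainland: the fox, the goose, the hen | the island: the hay, the lettuce, the mouse, the wolf]
9. Smuggler goes to the island with the fox.  [the mainland: the goose, the hen | the island: the fox, the hay, the lettuce, the mouse, the wolf]
10. Smuggler goes back to the mainland alone.  [the mainland: the goose, the hen | the island: the fox, the hay, the lettuce, the mouse, the wolf]
11. Smuggler goes to the island with the hen.  [the mainland: the goose | the island: the fox, the hay, the hen, the lettuce, the mouse, the wolf]
12. Smuggler goes back to the mainland alone.  [the mainland: the goose | the island: the fox, the hay, the hen, the lettuce, the mouse, the wolf]
13. Smuggler goes to the island with the goose.  [the mainland: — | the island: the fox, the goose, the hay, the hen, the lettuce, the mouse, the wolf]

13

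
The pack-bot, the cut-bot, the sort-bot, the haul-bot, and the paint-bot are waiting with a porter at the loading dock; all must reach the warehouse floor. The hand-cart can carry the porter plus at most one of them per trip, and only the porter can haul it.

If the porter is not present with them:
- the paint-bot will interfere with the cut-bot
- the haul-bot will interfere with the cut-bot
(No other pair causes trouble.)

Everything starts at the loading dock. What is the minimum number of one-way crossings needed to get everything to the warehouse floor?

Counting alone: the porter can take at most 1 across per trip to the warehouse floor, so moving all 5 needs at least 5 loaded trips out, with a return between consecutive ones — at least 9 crossings.
The safety rule pushes this higher. Following every safe sequence of crossings, the most of the 5 that can be at the warehouse floor as the hand-cart arrives there on crossing 9 is 4 — never all 5.
So no plan with fewer than 11 crossings exists, and this one achieves 11:
1. Porter goes to the warehouse floor with the cut-bot.
2. Porter goes back to the loading dock alone.
3. Porter goes to the warehouse floor with the pack-bot.
4. Porter goes back to the loading dock alone.
5. Porter goes to the warehouse floor with the sort-bot.
6. Porter goes back to the loading dock alone.
7. Porter goes to the warehouse floor with the haul-bot.
8. Porter goes back to the loading dock with the cut-bot.
9. Porter goes to the warehouse floor with the paint-bot.
10. Porter goes back to the loading dock alone.
11. Porter goes to the warehouse floor with the cut-bot.

11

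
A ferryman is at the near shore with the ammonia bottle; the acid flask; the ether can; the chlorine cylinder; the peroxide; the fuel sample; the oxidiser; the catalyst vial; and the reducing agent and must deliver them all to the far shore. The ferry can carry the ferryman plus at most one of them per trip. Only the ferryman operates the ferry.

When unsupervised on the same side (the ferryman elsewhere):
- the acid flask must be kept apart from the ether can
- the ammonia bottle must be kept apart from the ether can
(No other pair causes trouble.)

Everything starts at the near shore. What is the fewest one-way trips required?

Counting alone: the ferryman can take at most 1 across per trip to the far shore, so moving all 9 needs at least 9 loaded trips out, with a return between consecutive ones — at least 17 crossings.
The safety rule pushes this higher. Following every safe sequence of crossings, the most of the 9 that can be at the far shore as the ferry arrives there on crossing 17 is 8 — never all 9.
So no plan with fewer than 19 crossings exists, and this one achieves 19:
1. Ferryman goes to the far shore with the ether can.
2. Ferryman goes back to the near shore alone.
3. Ferryman goes to the far shore with the ammonia bottle.
4. Ferryman goes back to the near shore with the ether can.
5. Ferryman goes to the far shore with the acid flask.
6. Ferryman goes back to the near shore alone.
7. Ferryman goes to the far shore with the chlorine cylinder.
8. Ferryman goes back to the near shore alone.
9. Ferryman goes to the far shore with the peroxide.
10. Ferryman goes back to the near shore alone.
11. Ferryman goes to the far shore with the fuel sample.
12. Ferryman goes back to the near shore alone.
13. Ferryman goes to the far shore with the oxidiser.
14. Ferryman goes back to the near shore alone.
15. Ferryman goes to the far shore with the catalyst vial.
16. Ferryman goes back to the near shore alone.
17. Ferryman goes to the far shore with the reducing agent.
18. Ferryman goes back to the near shore alone.
19. Ferryman goes to the far shore with the ether can.

19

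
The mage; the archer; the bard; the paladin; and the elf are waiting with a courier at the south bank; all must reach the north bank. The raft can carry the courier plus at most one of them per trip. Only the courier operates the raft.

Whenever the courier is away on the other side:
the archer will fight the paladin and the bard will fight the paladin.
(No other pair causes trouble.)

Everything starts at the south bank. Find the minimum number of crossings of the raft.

11

Counting alone: the courier can take at most 1 across per trip to the north bank, so moving all 5 needs at least 5 loaded trips out, with a return between consecutive ones — at least 9 crossings.
The safety rule pushes this higher. Following every safe sequence of crossings, the most of the 5 that can be at the north bank as the raft arrives there on crossing 9 is 4 — never all 5.
So no plan with fewer than 11 crossings exists, and this one achieves 11:
1. Courier goes to the north bank with the paladin.
2. Courier goes back to the south bank alone.
3. Courier goes to the north bank with the mage.
4. Courier goes back to the south bank alone.
5. Courier goes to the north bank with the archer.
6. Courier goes back to the south bank with the paladin.
7. Courier goes to the north bank with the bard.
8. Courier goes back to the south bank alone.
9. Courier goes to the north bank with the elf.
10. Courier goes back to the south bank alone.
11. Courier goes to the north bank with the paladin.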